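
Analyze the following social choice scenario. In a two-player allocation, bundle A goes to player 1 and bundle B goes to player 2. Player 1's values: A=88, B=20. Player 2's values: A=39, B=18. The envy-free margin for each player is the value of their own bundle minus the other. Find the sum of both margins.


Step 1: Player 1's margin = v1(A) - v1(B) = 88 - 20 = 68
Step 2: Player 2's margin = v2(B) - v2(A) = 18 - 39 = -21
Step 3: Total margin = 68 + -21 = 47

47


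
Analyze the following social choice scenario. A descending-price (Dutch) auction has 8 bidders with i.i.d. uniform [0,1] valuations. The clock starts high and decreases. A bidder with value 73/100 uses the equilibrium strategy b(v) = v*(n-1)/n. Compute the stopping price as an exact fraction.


Step 1: Dutch auctions are strategically equivalent to first-price auctions
Step 2: The equilibrium bid is b(v) = v*(n-1)/n
Step 3: b = 73/100 * 7/8
Step 4: b = 511/800

511/800


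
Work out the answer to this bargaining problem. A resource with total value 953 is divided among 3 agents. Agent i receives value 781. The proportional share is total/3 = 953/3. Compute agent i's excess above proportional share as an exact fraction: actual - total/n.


Step 1: Proportional share = 953/3
Step 2: Agent's actual allocation = 781
Step 3: Excess = 781 - 953/3 = 1390/3

1390/3


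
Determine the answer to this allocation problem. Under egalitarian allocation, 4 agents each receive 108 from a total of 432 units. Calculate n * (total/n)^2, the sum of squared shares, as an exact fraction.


Step 1: Each agent's share = 432/4 = 108
Step 2: Square of each share = (108)^2 = 11664
Step 3: Sum of squares = 4 * 11664 = 46656

46656


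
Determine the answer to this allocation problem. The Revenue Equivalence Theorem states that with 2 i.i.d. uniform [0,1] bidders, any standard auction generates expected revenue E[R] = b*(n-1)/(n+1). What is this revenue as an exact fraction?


Step 1: By Revenue Equivalence, expected revenue = b*(n-1)/(n+1)
Step 2: Substituting n = 2, b = 1
Step 3: Revenue = 1*(2-1)/(2+1) = 1*1/3
Step 4: Revenue = 1/3

1/3


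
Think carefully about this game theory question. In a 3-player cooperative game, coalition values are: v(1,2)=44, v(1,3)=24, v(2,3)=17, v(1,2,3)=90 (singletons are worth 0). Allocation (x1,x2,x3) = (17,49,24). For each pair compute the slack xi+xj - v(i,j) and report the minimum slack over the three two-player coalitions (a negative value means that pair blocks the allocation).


Step 1: Slack for coalition (1,2): x1+x2 - v12 = 66 - 44 = 22
Step 2: Slack for coalition (1,3): x1+x3 - v13 = 41 - 24 = 17
Step 3: Slack for coalition (2,3): x2+x3 - v23 = 73 - 17 = 56
Step 4: Minimum slack = min(22, 17, 56) = 17, attained by (1,3); no pair can gain by deviating, so the allocation is in the core

17


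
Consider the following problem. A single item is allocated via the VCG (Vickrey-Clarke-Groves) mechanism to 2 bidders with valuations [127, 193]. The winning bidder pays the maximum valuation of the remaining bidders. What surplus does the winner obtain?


Step 1: The winner is the agent with the highest value: agent 1 with value 193
Step 2: Values of other agents: [127]
Step 3: VCG payment = max of others' values = 127
Step 4: Surplus = 193 - 127 = 66

66


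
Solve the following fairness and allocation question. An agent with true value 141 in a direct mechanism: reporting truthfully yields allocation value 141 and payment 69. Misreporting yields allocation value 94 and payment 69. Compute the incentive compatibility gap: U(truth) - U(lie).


Step 1: U(truth) = value - payment = 141 - 69 = 72
Step 2: U(lie) = allocation - payment = 94 - 69 = 25
Step 3: IC gap = 72 - 25 = 47

47


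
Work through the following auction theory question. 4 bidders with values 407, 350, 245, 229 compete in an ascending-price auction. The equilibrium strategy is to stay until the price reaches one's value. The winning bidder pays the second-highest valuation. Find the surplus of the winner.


Step 1: Identify the highest value: 407
Step 2: Identify the second-highest value: 350
Step 3: The final price = second-highest value = 350
Step 4: Surplus = 407 - 350 = 57

57


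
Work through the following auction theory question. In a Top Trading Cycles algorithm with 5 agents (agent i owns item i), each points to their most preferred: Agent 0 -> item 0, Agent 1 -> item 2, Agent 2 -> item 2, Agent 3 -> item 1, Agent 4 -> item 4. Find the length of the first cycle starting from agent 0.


Step 1: Trace the pointer graph from agent 0: 0 -> 0
Step 2: A cycle is detected when we revisit agent 0
Step 3: The cycle is: 0 -> 0
Step 4: Cycle length = 1

1


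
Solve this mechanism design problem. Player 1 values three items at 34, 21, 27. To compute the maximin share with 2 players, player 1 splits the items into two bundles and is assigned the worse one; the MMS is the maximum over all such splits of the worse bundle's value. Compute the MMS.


Step 1: Item values = 34, 21, 27
Step 2: Enumerate all 2-bundle partitions and take the smaller bundle:
  Partition 1: {34} vs {21,27} -> bundles 34, 48; min = 34
  Partition 2: {21} vs {34,27} -> bundles 21, 61; min = 21
  Partition 3: {27} vs {34,21} -> bundles 27, 55; min = 27
Step 3: MMS = max(34, 21, 27) = 34

34


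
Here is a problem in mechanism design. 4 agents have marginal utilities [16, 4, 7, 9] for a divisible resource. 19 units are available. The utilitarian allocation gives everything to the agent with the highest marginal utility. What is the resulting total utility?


Step 1: The marginal utilities are [16, 4, 7, 9]
Step 2: The highest marginal utility is 16
Step 3: All 19 units go to that agent
Step 4: Total utility = 16 * 19 = 304

304


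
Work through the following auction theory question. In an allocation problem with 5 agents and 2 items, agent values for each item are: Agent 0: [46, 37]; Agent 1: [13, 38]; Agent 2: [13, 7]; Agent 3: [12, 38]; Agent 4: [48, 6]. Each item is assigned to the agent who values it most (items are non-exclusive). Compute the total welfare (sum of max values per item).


Step 1: For each item, find the maximum value among all agents.
Step 2: Item 0 -> Agent 4 (value 48)
Step 3: Item 1 -> Agent 1 (value 38)
Step 4: Total welfare = 48 + 38 = 86

86


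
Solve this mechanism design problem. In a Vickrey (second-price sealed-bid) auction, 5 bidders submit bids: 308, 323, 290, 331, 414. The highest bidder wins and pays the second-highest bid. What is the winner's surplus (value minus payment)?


Step 1: Sort bids in descending order: 414, 331, 323, 308, 290
Step 2: The winning bid is the highest: 414
Step 3: The payment equals the second-highest bid: 331
Step 4: Surplus = winner's bid - payment = 414 - 331 = 83

83


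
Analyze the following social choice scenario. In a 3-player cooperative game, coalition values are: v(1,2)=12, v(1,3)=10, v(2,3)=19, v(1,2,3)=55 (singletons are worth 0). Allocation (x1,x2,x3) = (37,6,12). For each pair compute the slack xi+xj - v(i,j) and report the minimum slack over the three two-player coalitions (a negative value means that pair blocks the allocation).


Step 1: Slack for coalition (1,2): x1+x2 - v12 = 43 - 12 = 31
Step 2: Slack for coalition (1,3): x1+x3 - v13 = 49 - 10 = 39
Step 3: Slack for coalition (2,3): x2+x3 - v23 = 18 - 19 = -1
Step 4: Minimum slack = min(31, 39, -1) = -1, attained by (2,3); coalition (2,3) can block (slack < 0), so the allocation is not in the core

-1


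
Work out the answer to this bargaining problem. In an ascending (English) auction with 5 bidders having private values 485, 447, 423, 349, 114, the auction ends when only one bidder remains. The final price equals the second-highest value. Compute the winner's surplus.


Step 1: Identify the highest value: 485
Step 2: Identify the second-highest value: 447
Step 3: The final price = second-highest value = 447
Step 4: Surplus = 485 - 447 = 38

38


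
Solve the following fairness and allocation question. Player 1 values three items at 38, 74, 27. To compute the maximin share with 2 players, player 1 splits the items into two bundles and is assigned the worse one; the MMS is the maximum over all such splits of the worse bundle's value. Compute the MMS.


Step 1: Item values = 38, 74, 27
Step 2: Enumerate all 2-bundle partitions and take the smaller bundle:
  Partition 1: {38} vs {74,27} -> bundles 38, 101; min = 38
  Partition 2: {74} vs {38,27} -> bundles 74, 65; min = 65
  Partition 3: {27} vs {38,74} -> bundles 27, 112; min = 27
Step 3: MMS = max(38, 65, 27) = 65

65


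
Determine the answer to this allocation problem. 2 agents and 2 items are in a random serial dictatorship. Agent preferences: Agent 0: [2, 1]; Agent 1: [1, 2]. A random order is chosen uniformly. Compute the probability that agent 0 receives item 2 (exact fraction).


Step 1: Agent 0 wants item 2
Step 2: There are 2 possible orderings of agents
Step 3: In 2 orderings, agent 0 gets item 2
Step 4: Probability = 2/2 = 1

1


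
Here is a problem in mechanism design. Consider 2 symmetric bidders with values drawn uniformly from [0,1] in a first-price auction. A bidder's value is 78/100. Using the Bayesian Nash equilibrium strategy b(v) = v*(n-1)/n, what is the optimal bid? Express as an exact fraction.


Step 1: The symmetric BNE bidding function is b(v) = v * (n-1) / n
Step 2: Substitute v = 39/50 and n = 2
Step 3: b = 39/50 * 1/2
Step 4: b = 39/100

39/100


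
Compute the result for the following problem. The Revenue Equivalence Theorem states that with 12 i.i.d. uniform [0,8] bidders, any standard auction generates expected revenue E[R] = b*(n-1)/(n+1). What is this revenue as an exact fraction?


Step 1: By Revenue Equivalence, expected revenue = b*(n-1)/(n+1)
Step 2: Substituting n = 12, b = 8
Step 3: Revenue = 8*(12-1)/(12+1) = 8*11/13
Step 4: Revenue = 88/13

88/13


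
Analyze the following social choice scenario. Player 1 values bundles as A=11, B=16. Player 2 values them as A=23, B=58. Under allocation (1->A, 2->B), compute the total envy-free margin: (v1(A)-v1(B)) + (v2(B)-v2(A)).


Step 1: Player 1's margin = v1(A) - v1(B) = 11 - 16 = -5
Step 2: Player 2's margin = v2(B) - v2(A) = 58 - 23 = 35
Step 3: Total margin = -5 + 35 = 30

30


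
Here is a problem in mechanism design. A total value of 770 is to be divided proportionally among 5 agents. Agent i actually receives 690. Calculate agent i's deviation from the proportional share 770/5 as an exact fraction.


Step 1: Proportional share = 770/5 = 154
Step 2: Agent's actual allocation = 690
Step 3: Excess = 690 - 154 = 536

536


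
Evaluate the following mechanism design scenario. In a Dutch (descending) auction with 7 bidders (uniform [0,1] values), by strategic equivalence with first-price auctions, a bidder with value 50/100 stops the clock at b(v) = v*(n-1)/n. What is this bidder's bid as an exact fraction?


Step 1: Dutch auctions are strategically equivalent to first-price auctions
Step 2: The equilibrium bid is b(v) = v*(n-1)/n
Step 3: b = 1/2 * 6/7
Step 4: b = 3/7

3/7


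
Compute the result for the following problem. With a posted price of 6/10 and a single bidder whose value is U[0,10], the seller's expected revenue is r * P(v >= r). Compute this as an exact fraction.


Step 1: Posted price r = 3/5, value support [0,10]
Step 2: P(v >= r) = (10 - 3/5)/10 = 47/50
Step 3: Expected revenue = r * P(v >= r) = 3/5 * 47/50
Step 4: Revenue = 141/250

141/250


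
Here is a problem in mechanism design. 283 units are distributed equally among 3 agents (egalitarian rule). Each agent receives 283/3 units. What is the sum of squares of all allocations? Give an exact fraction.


Step 1: Each agent's share = 283/3
Step 2: Square of each share = (283/3)^2 = 80089/9
Step 3: Sum of squares = 3 * 80089/9 = 80089/3

80089/3


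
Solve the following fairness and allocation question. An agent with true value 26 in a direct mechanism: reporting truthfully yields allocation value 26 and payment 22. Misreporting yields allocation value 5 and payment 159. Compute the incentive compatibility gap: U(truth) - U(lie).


Step 1: U(truth) = value - payment = 26 - 22 = 4
Step 2: U(lie) = allocation - payment = 5 - 159 = -154
Step 3: IC gap = 4 - (-154) = 158

158


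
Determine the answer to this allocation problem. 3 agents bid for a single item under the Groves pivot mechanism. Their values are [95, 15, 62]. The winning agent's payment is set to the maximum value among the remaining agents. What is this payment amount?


Step 1: The efficient winner is agent 0 with value 95
Step 2: Other agents' values: [15, 62]
Step 3: Pivot payment = max(others) = 62
Step 4: The winner pays 62

62


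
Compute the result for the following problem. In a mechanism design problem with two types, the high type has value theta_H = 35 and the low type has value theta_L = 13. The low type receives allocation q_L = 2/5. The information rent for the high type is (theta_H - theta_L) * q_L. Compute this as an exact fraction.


Step 1: theta_H - theta_L = 35 - 13 = 22
Step 2: Information rent = (theta_H - theta_L) * q_L
Step 3: = 22 * 2/5
Step 4: = 44/5

44/5


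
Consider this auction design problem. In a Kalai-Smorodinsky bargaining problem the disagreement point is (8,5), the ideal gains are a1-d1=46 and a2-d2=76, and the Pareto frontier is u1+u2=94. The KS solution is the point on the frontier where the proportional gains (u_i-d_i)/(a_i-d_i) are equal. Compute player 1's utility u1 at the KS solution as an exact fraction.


Step 1: At the KS point, (u1-d1)/r1 = (u2-d2)/r2 = t and u1+u2 = 94
Step 2: u1 = d1 + r1*t and u2 = d2 + r2*t, so (d1 + r1*t) + (d2 + r2*t) = 94
Step 3: t = (94 - 8 - 5)/(46 + 76) = 81/122
Step 4: u1 = d1 + r1*t = 8 + 46 * 81/122 = 2351/61
Step 5: (Check: u2 = d2 + r2*t = 3383/61; u1+u2 = 2351/61 + 3383/61 = 94, on the frontier.)

2351/61


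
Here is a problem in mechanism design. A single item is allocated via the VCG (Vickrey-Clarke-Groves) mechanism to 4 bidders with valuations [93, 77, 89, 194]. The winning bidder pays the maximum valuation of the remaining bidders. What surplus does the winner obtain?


Step 1: The winner is the agent with the highest value: agent 3 with value 194
Step 2: Values of other agents: [93, 77, 89]
Step 3: VCG payment = max of others' values = 93
Step 4: Surplus = 194 - 93 = 101

101


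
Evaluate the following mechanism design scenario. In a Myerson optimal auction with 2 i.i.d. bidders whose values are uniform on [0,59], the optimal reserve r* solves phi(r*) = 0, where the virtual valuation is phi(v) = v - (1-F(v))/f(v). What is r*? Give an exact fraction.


Step 1: For U[0,59], F(v) = v/59 and f(v) = 1/59
Step 2: phi(v) = v - (1 - v/59)/(1/59) = v - (59 - v) = 2v - 59
Step 3: Set phi(r*) = 0: 2r* - 59 = 0
Step 4: r* = 59/2 (the number of bidders n = 2 does not enter)

59/2


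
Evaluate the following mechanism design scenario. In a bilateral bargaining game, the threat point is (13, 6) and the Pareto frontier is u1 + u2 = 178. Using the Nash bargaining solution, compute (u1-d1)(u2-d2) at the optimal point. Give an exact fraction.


Step 1: The Nash solution splits surplus symmetrically above the disagreement point
Step 2: u1 = (total + d1 - d2)/2 = (178 + 13 - 6)/2 = 185/2
Step 3: u2 = (total - d1 + d2)/2 = (178 - 13 + 6)/2 = 171/2
Step 4: Nash product = (185/2 - 13) * (171/2 - 6)
Step 5: = 159/2 * 159/2 = 25281/4

25281/4


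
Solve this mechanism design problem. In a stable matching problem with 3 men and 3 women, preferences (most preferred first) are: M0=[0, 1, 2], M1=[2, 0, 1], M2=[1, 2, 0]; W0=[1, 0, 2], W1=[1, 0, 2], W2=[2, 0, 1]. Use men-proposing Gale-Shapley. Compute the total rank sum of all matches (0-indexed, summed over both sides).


Step 1: Run Gale-Shapley (men propose, women hold best offer):
  M0 proposes to W0; she accepts
  M1 proposes to W2; she accepts
  M2 proposes to W1; she accepts
Step 2: Final matching: W0-M0, W1-M2, W2-M1
Step 3: 0-indexed ranks (man's rank of his match, then woman's): 0 + 1 + 0 + 2 + 0 + 2
Step 4: Total rank sum = 5

5


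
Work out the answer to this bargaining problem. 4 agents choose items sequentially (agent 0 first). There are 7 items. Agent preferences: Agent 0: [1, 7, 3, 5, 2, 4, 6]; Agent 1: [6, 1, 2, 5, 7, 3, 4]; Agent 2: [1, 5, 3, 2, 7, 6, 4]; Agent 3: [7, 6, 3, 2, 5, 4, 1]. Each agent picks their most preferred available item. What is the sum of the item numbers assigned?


Step 1: Agent 0 picks item 1
Step 2: Agent 1 picks item 6
Step 3: Agent 2 picks item 5
Step 4: Agent 3 picks item 7
Step 5: Sum = 1 + 6 + 5 + 7 = 19

19


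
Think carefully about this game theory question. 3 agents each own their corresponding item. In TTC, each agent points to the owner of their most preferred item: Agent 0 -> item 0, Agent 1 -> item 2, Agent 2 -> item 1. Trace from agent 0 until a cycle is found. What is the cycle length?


Step 1: Trace the pointer graph from agent 0: 0 -> 0
Step 2: A cycle is detected when we revisit agent 0
Step 3: The cycle is: 0 -> 0
Step 4: Cycle length = 1

1


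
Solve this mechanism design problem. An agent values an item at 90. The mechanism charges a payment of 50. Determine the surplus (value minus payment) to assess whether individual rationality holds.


Step 1: Surplus = value - payment = 90 - 50 = 40
Step 2: IR is satisfied (surplus >= 0)

40


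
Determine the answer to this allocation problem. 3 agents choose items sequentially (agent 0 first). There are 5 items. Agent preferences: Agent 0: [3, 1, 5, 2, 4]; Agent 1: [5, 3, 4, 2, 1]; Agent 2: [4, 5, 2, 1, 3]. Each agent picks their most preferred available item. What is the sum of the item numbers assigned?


Step 1: Agent 0 picks item 3
Step 2: Agent 1 picks item 5
Step 3: Agent 2 picks item 4
Step 4: Sum = 3 + 5 + 4 = 12

12


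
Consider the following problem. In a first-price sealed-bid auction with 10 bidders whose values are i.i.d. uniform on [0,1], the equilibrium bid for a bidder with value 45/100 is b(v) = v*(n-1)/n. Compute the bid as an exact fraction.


Step 1: The symmetric BNE bidding function is b(v) = v * (n-1) / n
Step 2: Substitute v = 9/20 and n = 10
Step 3: b = 9/20 * 9/10
Step 4: b = 81/200

81/200


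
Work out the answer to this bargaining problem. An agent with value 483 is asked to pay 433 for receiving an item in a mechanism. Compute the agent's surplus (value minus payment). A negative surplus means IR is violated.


Step 1: Surplus = value - payment = 483 - 433 = 50
Step 2: IR is satisfied (surplus >= 0)

50


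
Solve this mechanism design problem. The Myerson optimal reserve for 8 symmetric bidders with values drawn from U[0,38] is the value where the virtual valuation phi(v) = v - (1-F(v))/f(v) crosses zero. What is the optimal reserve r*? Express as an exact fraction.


Step 1: For U[0,38], F(v) = v/38 and f(v) = 1/38
Step 2: phi(v) = v - (1 - v/38)/(1/38) = v - (38 - v) = 2v - 38
Step 3: Set phi(r*) = 0: 2r* - 38 = 0
Step 4: r* = 38/2 = 19 (the number of bidders n = 8 does not enter)

19


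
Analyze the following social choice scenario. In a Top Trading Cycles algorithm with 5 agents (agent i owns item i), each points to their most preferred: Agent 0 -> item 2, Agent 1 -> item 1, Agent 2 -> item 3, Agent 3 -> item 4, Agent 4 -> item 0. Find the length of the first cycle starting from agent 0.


Step 1: Trace the pointer graph from agent 0: 0 -> 2 -> 3 -> 4 -> 0
Step 2: A cycle is detected when we revisit agent 0
Step 3: The cycle is: 0 -> 2 -> 3 -> 4 -> 0
Step 4: Cycle length = 4

4


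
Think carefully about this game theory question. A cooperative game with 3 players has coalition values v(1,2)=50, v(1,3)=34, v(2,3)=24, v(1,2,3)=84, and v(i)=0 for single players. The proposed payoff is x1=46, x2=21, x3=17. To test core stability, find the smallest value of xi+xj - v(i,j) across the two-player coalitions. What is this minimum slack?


Step 1: Slack for coalition (1,2): x1+x2 - v12 = 67 - 50 = 17
Step 2: Slack for coalition (1,3): x1+x3 - v13 = 63 - 34 = 29
Step 3: Slack for coalition (2,3): x2+x3 - v23 = 38 - 24 = 14
Step 4: Minimum slack = min(17, 29, 14) = 14, attained by (2,3); no pair can gain by deviating, so the allocation is in the core

14


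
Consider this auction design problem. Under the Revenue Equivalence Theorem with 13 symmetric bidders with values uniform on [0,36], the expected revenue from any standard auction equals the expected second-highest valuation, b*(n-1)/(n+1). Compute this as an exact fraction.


Step 1: By Revenue Equivalence, expected revenue = b*(n-1)/(n+1)
Step 2: Substituting n = 13, b = 36
Step 3: Revenue = 36*(13-1)/(13+1) = 36*12/14
Step 4: Revenue = 432/14 = 216/7

216/7


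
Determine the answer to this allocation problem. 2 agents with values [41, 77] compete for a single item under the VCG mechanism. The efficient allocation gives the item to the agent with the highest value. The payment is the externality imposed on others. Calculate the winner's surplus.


Step 1: The winner is the agent with the highest value: agent 1 with value 77
Step 2: Values of other agents: [41]
Step 3: VCG payment = max of others' values = 41
Step 4: Surplus = 77 - 41 = 36

36


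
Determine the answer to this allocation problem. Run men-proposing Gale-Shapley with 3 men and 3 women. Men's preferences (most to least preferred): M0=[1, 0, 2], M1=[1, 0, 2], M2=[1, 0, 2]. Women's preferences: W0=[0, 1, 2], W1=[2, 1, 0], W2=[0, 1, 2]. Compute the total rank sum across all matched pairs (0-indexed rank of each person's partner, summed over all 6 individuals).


Step 1: Run Gale-Shapley (men propose, women hold best offer):
  M0 proposes to W1; she accepts
  M1 proposes to W1; she switches from M0
  M2 proposes to W1; she switches from M1
  M0 proposes to W0; she accepts
  M1 proposes to W0; rejected
  M1 proposes to W2; she accepts
Step 2: Final matching: W0-M0, W1-M2, W2-M1
Step 3: 0-indexed ranks (man's rank of his match, then woman's): 1 + 0 + 0 + 0 + 2 + 1
Step 4: Total rank sum = 4

4


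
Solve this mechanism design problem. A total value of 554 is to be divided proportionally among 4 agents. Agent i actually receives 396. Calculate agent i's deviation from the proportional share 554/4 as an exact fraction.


Step 1: Proportional share = 554/4 = 277/2
Step 2: Agent's actual allocation = 396
Step 3: Excess = 396 - 277/2 = 515/2

515/2


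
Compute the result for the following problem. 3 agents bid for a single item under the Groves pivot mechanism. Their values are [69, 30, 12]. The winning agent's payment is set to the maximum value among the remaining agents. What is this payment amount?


Step 1: The efficient winner is agent 0 with value 69
Step 2: Other agents' values: [30, 12]
Step 3: Pivot payment = max(others) = 30
Step 4: The winner pays 30

30


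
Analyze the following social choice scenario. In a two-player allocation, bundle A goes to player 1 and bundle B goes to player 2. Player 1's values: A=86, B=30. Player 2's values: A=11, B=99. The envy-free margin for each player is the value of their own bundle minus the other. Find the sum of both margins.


Step 1: Player 1's margin = v1(A) - v1(B) = 86 - 30 = 56
Step 2: Player 2's margin = v2(B) - v2(A) = 99 - 11 = 88
Step 3: Total margin = 56 + 88 = 144

144


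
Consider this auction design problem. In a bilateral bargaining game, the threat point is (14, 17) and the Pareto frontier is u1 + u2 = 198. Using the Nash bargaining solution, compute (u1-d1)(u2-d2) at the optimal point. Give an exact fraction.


Step 1: The Nash solution splits surplus symmetrically above the disagreement point
Step 2: u1 = (total + d1 - d2)/2 = (198 + 14 - 17)/2 = 195/2
Step 3: u2 = (total - d1 + d2)/2 = (198 - 14 + 17)/2 = 201/2
Step 4: Nash product = (195/2 - 14) * (201/2 - 17)
Step 5: = 167/2 * 167/2 = 27889/4

27889/4


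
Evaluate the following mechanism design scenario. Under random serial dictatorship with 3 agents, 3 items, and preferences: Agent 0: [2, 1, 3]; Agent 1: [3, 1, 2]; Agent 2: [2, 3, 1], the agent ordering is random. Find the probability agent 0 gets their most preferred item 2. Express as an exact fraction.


Step 1: Agent 0 wants item 2
Step 2: There are 6 possible orderings of agents
Step 3: In 3 orderings, agent 0 gets item 2
Step 4: Probability = 3/6 = 1/2

1/2


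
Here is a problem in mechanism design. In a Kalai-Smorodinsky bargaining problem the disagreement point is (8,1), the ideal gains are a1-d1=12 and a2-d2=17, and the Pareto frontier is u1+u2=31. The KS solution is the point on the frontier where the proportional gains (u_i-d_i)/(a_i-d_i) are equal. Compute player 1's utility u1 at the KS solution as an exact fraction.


Step 1: At the KS point, (u1-d1)/r1 = (u2-d2)/r2 = t and u1+u2 = 31
Step 2: u1 = d1 + r1*t and u2 = d2 + r2*t, so (d1 + r1*t) + (d2 + r2*t) = 31
Step 3: t = (31 - 8 - 1)/(12 + 17) = 22/29
Step 4: u1 = d1 + r1*t = 8 + 12 * 22/29 = 496/29
Step 5: (Check: u2 = d2 + r2*t = 403/29; u1+u2 = 496/29 + 403/29 = 31, on the frontier.)

496/29


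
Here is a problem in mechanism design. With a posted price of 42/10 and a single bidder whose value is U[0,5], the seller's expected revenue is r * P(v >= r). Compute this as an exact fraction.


Step 1: Posted price r = 21/5, value support [0,5]
Step 2: P(v >= r) = (5 - 21/5)/5 = 4/25
Step 3: Expected revenue = r * P(v >= r) = 21/5 * 4/25
Step 4: Revenue = 84/125

84/125


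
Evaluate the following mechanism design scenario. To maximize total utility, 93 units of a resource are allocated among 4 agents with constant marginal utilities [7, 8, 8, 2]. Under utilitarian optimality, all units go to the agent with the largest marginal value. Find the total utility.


Step 1: The marginal utilities are [7, 8, 8, 2]
Step 2: The highest marginal utility is 8
Step 3: All 93 units go to that agent
Step 4: Total utility = 8 * 93 = 744

744


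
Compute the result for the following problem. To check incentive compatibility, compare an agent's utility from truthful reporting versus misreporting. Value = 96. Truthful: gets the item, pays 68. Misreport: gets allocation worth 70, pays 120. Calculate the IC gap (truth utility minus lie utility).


Step 1: U(truth) = value - payment = 96 - 68 = 28
Step 2: U(lie) = allocation - payment = 70 - 120 = -50
Step 3: IC gap = 28 - (-50) = 78

78


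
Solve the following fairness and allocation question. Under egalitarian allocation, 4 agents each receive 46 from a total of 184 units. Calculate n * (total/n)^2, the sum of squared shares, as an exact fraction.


Step 1: Each agent's share = 184/4 = 46
Step 2: Square of each share = (46)^2 = 2116
Step 3: Sum of squares = 4 * 2116 = 8464

8464


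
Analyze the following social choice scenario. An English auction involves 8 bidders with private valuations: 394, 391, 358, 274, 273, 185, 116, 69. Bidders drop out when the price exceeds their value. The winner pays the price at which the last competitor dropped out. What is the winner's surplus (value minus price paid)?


Step 1: Identify the highest value: 394
Step 2: Identify the second-highest value: 391
Step 3: The final price = second-highest value = 391
Step 4: Surplus = 394 - 391 = 3

3


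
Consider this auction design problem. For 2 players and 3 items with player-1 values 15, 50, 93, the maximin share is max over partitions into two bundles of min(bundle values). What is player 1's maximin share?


Step 1: Item values = 15, 50, 93
Step 2: Enumerate all 2-bundle partitions and take the smaller bundle:
  Partition 1: {15} vs {50,93} -> bundles 15, 143; min = 15
  Partition 2: {50} vs {15,93} -> bundles 50, 108; min = 50
  Partition 3: {93} vs {15,50} -> bundles 93, 65; min = 65
Step 3: MMS = max(15, 50, 65) = 65

65


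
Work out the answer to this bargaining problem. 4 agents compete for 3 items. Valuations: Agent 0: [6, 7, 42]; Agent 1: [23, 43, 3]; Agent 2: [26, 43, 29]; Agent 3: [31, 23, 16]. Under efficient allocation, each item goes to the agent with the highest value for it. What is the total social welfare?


Step 1: For each item, find the maximum value among all agents.
Step 2: Item 0 -> Agent 3 (value 31)
Step 3: Item 1 -> Agent 1 (value 43)
Step 4: Item 2 -> Agent 0 (value 42)
Step 5: Total welfare = 31 + 43 + 42 = 116

116


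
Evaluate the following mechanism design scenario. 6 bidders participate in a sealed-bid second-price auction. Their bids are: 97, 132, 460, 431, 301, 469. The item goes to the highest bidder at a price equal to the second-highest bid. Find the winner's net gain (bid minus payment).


Step 1: Sort bids in descending order: 469, 460, 431, 301, 132, 97
Step 2: The winning bid is the highest: 469
Step 3: The payment equals the second-highest bid: 460
Step 4: Surplus = winner's bid - payment = 469 - 460 = 9

9


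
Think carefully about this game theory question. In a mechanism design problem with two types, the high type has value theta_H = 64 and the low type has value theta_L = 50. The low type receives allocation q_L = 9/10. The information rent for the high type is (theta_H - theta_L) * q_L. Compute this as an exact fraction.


Step 1: theta_H - theta_L = 64 - 50 = 14
Step 2: Information rent = (theta_H - theta_L) * q_L
Step 3: = 14 * 9/10
Step 4: = 63/5

63/5


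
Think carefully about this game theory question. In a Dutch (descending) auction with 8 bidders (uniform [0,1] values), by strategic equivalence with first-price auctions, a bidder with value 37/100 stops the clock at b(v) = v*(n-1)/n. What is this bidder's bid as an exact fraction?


Step 1: Dutch auctions are strategically equivalent to first-price auctions
Step 2: The equilibrium bid is b(v) = v*(n-1)/n
Step 3: b = 37/100 * 7/8
Step 4: b = 259/800

259/800


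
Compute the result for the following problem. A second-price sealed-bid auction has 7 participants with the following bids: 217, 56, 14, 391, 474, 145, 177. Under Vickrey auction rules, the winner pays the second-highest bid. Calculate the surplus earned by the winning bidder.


Step 1: Sort bids in descending order: 474, 391, 217, 177, 145, 56, 14
Step 2: The winning bid is the highest: 474
Step 3: The payment equals the second-highest bid: 391
Step 4: Surplus = winner's bid - payment = 474 - 391 = 83

83


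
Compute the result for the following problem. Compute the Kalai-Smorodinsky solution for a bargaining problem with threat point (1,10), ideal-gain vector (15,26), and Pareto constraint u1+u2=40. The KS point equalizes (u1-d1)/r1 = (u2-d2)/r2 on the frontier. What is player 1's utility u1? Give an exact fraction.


Step 1: At the KS point, (u1-d1)/r1 = (u2-d2)/r2 = t and u1+u2 = 40
Step 2: u1 = d1 + r1*t and u2 = d2 + r2*t, so (d1 + r1*t) + (d2 + r2*t) = 40
Step 3: t = (40 - 1 - 10)/(15 + 26) = 29/41
Step 4: u1 = d1 + r1*t = 1 + 15 * 29/41 = 476/41
Step 5: (Check: u2 = d2 + r2*t = 1164/41; u1+u2 = 476/41 + 1164/41 = 40, on the frontier.)

476/41


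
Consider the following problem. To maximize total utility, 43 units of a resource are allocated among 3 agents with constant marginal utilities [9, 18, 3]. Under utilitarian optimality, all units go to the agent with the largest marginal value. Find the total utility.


Step 1: The marginal utilities are [9, 18, 3]
Step 2: The highest marginal utility is 18
Step 3: All 43 units go to that agent
Step 4: Total utility = 18 * 43 = 774

774


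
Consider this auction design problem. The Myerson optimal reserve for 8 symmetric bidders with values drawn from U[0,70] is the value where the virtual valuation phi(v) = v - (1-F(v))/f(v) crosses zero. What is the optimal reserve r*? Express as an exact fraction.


Step 1: For U[0,70], F(v) = v/70 and f(v) = 1/70
Step 2: phi(v) = v - (1 - v/70)/(1/70) = v - (70 - v) = 2v - 70
Step 3: Set phi(r*) = 0: 2r* - 70 = 0
Step 4: r* = 70/2 = 35 (the number of bidders n = 8 does not enter)

35


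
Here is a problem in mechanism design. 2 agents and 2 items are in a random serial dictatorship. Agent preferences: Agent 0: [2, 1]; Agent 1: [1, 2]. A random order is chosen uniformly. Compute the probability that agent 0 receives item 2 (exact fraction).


Step 1: Agent 0 wants item 2
Step 2: There are 2 possible orderings of agents
Step 3: In 2 orderings, agent 0 gets item 2
Step 4: Probability = 2/2 = 1

1


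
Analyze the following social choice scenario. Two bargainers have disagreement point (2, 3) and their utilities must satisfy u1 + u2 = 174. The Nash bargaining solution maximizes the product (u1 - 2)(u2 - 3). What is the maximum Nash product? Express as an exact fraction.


Step 1: The Nash solution splits surplus symmetrically above the disagreement point
Step 2: u1 = (total + d1 - d2)/2 = (174 + 2 - 3)/2 = 173/2
Step 3: u2 = (total - d1 + d2)/2 = (174 - 2 + 3)/2 = 175/2
Step 4: Nash product = (173/2 - 2) * (175/2 - 3)
Step 5: = 169/2 * 169/2 = 28561/4

28561/4


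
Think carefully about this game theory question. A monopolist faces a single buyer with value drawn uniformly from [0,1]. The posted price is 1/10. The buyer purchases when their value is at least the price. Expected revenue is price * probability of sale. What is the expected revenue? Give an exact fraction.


Step 1: Posted price r = 1/10, value support [0,1]
Step 2: P(v >= r) = (1 - 1/10)/1 = 9/10
Step 3: Expected revenue = r * P(v >= r) = 1/10 * 9/10
Step 4: Revenue = 9/100

9/100


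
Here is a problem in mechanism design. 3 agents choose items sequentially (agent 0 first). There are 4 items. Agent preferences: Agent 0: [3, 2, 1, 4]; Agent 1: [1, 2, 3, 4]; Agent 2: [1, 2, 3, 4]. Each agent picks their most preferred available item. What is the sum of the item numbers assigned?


Step 1: Agent 0 picks item 3
Step 2: Agent 1 picks item 1
Step 3: Agent 2 picks item 2
Step 4: Sum = 3 + 1 + 2 = 6

6


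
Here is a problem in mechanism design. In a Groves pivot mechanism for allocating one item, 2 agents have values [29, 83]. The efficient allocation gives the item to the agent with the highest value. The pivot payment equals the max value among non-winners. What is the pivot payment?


Step 1: The efficient winner is agent 1 with value 83
Step 2: Other agents' values: [29]
Step 3: Pivot payment = max(others) = 29
Step 4: The winner pays 29

29


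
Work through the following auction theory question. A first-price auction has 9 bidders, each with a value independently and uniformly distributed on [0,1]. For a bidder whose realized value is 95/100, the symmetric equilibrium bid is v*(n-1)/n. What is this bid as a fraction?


Step 1: The symmetric BNE bidding function is b(v) = v * (n-1) / n
Step 2: Substitute v = 19/20 and n = 9
Step 3: b = 19/20 * 8/9
Step 4: b = 38/45

38/45


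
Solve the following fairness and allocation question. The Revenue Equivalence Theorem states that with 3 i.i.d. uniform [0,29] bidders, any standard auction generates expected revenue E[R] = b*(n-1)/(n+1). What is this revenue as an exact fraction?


Step 1: By Revenue Equivalence, expected revenue = b*(n-1)/(n+1)
Step 2: Substituting n = 3, b = 29
Step 3: Revenue = 29*(3-1)/(3+1) = 29*2/4
Step 4: Revenue = 58/4 = 29/2

29/2


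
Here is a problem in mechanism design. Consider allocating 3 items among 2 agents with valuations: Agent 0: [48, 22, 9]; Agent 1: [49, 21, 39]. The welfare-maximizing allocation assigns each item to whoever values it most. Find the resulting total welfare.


Step 1: For each item, find the maximum value among all agents.
Step 2: Item 0 -> Agent 1 (value 49)
Step 3: Item 1 -> Agent 0 (value 22)
Step 4: Item 2 -> Agent 1 (value 39)
Step 5: Total welfare = 49 + 22 + 39 = 110

110


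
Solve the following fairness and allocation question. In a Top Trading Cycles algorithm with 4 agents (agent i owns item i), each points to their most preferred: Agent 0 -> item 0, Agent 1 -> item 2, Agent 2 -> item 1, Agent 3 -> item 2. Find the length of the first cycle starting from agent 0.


Step 1: Trace the pointer graph from agent 0: 0 -> 0
Step 2: A cycle is detected when we revisit agent 0
Step 3: The cycle is: 0 -> 0
Step 4: Cycle length = 1

1


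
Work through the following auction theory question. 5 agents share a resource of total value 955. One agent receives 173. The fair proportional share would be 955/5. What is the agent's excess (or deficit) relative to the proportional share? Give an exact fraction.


Step 1: Proportional share = 955/5 = 191
Step 2: Agent's actual allocation = 173
Step 3: Excess = 173 - 191 = -18

-18


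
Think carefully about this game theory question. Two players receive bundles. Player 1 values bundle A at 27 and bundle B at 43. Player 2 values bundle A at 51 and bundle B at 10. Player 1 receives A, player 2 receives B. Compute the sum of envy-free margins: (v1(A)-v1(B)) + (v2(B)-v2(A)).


Step 1: Player 1's margin = v1(A) - v1(B) = 27 - 43 = -16
Step 2: Player 2's margin = v2(B) - v2(A) = 10 - 51 = -41
Step 3: Total margin = -16 + -41 = -57

-57


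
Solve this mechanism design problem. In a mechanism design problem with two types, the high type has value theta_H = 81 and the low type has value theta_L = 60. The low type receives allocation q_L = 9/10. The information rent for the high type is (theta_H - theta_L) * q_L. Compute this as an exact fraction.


Step 1: theta_H - theta_L = 81 - 60 = 21
Step 2: Information rent = (theta_H - theta_L) * q_L
Step 3: = 21 * 9/10
Step 4: = 189/10

189/10


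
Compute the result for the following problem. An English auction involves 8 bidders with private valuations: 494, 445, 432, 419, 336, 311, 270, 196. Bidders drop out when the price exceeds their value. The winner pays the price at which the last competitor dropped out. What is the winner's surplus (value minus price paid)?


Step 1: Identify the highest value: 494
Step 2: Identify the second-highest value: 445
Step 3: The final price = second-highest value = 445
Step 4: Surplus = 494 - 445 = 49

49


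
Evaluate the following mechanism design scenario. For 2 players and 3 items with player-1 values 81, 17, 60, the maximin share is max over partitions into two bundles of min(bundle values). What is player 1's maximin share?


Step 1: Item values = 81, 17, 60
Step 2: Enumerate all 2-bundle partitions and take the smaller bundle:
  Partition 1: {81} vs {17,60} -> bundles 81, 77; min = 77
  Partition 2: {17} vs {81,60} -> bundles 17, 141; min = 17
  Partition 3: {60} vs {81,17} -> bundles 60, 98; min = 60
Step 3: MMS = max(77, 17, 60) = 77

77


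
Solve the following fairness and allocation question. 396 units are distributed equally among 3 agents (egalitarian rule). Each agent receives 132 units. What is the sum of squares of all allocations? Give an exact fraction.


Step 1: Each agent's share = 396/3 = 132
Step 2: Square of each share = (132)^2 = 17424
Step 3: Sum of squares = 3 * 17424 = 52272

52272


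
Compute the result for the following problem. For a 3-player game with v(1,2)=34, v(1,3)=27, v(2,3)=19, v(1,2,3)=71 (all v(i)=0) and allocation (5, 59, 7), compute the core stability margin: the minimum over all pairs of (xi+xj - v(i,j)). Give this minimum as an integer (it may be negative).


Step 1: Slack for coalition (1,2): x1+x2 - v12 = 64 - 34 = 30
Step 2: Slack for coalition (1,3): x1+x3 - v13 = 12 - 27 = -15
Step 3: Slack for coalition (2,3): x2+x3 - v23 = 66 - 19 = 47
Step 4: Minimum slack = min(30, -15, 47) = -15, attained by (1,3); coalition (1,3) can block (slack < 0), so the allocation is not in the core

-15


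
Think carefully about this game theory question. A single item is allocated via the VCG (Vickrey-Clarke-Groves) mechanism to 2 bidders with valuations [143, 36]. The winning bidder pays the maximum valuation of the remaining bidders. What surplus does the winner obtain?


Step 1: The winner is the agent with the highest value: agent 0 with value 143
Step 2: Values of other agents: [36]
Step 3: VCG payment = max of others' values = 36
Step 4: Surplus = 143 - 36 = 107

107


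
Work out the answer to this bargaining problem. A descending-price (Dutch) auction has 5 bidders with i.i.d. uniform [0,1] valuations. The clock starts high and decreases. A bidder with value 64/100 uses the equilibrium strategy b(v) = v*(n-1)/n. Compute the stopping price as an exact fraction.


Step 1: Dutch auctions are strategically equivalent to first-price auctions
Step 2: The equilibrium bid is b(v) = v*(n-1)/n
Step 3: b = 16/25 * 4/5
Step 4: b = 64/125

64/125
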